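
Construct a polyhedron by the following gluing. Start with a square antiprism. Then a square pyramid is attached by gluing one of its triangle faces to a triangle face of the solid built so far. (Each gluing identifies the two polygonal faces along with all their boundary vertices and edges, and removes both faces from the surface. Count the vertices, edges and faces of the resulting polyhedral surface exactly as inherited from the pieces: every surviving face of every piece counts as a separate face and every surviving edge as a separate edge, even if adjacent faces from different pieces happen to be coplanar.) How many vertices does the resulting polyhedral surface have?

A square antiprism: V=8, E=16, F=10.
Attach a square pyramid (V=5, E=8, F=5) along a 3-gon: merge 3 vertices and 3 edges, delete both glued faces → V=10, E=21, F=13.
Check: V − E + F = 10 − 21 + 13 = 2.

10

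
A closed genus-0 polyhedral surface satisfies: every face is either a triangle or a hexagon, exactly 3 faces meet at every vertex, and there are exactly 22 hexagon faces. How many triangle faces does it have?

Let x be the number of triangles; then F = 22 + x.
Edge–face incidences: 2E = 6·22 + 3·x = 132 + 3x.
Every vertex has degree 3, so 3V = 2E.
Euler: V − E + F = 2 ⇒ (2E)/3 − E + (22 + x) = 2.
Multiply by 6: 2·(2E) − 3·(2E) + 6·(22 + x) = 12, i.e. 132 + 6x − (132 + 3x) = 12.
Collecting terms: 3x = 12, so x = 4.
Then 2E = 132 + 3·4 = 144, so E = 72, V = 2E/3 = 48, F = 22 + 4 = 26.

4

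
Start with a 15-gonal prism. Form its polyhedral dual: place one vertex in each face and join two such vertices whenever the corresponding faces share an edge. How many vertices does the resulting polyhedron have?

The base solid has V = 30, E = 45, F = 17.
The dual swaps V and F and preserves E: V′ = F = 17, E′ = E = 45, F′ = V = 30.

17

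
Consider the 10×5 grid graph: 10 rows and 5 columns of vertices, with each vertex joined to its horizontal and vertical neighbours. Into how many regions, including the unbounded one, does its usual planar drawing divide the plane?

37

The grid has V = 10·5 = 50 vertices and E = 10·4 + 5·9 = 85 edges.
F = 2 − V + E = 2 − 50 + 85 = 37.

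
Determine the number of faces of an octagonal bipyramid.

A bipyramid over an n-gon has 2n triangular faces and n + 2 vertices: V = 8 + 2 = 10, E = 3·8 = 24, F = 2·8 = 16.

16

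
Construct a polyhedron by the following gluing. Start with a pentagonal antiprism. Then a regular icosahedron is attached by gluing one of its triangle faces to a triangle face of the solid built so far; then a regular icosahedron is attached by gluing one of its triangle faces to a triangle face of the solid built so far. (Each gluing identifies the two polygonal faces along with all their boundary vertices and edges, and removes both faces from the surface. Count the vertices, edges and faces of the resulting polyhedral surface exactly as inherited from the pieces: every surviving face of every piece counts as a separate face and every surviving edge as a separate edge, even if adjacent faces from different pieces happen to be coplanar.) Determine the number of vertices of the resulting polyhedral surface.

28

A pentagonal antiprism: V=10, E=20, F=12.
Attach a regular icosahedron (V=12, E=30, F=20) along a 3-gon: merge 3 vertices and 3 edges, delete both glued faces → V=19, E=47, F=30.
Attach a regular icosahedron (V=12, E=30, F=20) along a 3-gon: merge 3 vertices and 3 edges, delete both glued faces → V=28, E=74, F=48.
Check: V − E + F = 28 − 74 + 48 = 2.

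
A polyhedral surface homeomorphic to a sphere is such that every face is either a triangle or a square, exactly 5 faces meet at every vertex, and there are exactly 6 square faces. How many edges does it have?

60

Let x be the number of triangles; then F = 6 + x.
Edge–face incidences: 2E = 4·6 + 3·x = 24 + 3x.
Every vertex has degree 5, so 5V = 2E.
Euler: V − E + F = 2 ⇒ (2E)/5 − E + (6 + x) = 2.
Multiply by 10: 2·(2E) − 5·(2E) + 10·(6 + x) = 20, i.e. 60 + 10x − 3·(24 + 3x) = 20.
Collecting terms: x − 12 = 20, so x = 32.
Then 2E = 24 + 3·32 = 120, so E = 60, V = 2E/5 = 24, F = 6 + 32 = 38.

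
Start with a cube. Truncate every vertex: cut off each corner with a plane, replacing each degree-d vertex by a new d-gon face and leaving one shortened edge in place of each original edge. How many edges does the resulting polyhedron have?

The base solid has V = 8, E = 12, F = 6.
Truncation replaces each original edge-end by a new vertex, so V′ = 2E = 24.
Each original edge survives, and each old vertex of degree d contributes d new edges; summing degrees gives Σd = 2E, so E′ = E + 2E = 3E = 36.
Each original face survives and each original vertex becomes one new face: F′ = F + V = 14.

36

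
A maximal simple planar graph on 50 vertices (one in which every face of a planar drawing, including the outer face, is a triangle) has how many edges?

144

In a plane triangulation 3F = 2E and V − E + F = 2, so E = 3V − 6 = 3·50 − 6 = 144.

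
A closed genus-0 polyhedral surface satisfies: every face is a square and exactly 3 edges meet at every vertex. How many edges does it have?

12

Each face has 4 edges and each edge borders two faces, so 2E = 4F.
Each vertex has degree 3, so 3V = 2E and hence V = 4F/3.
Euler: V − E + F = 2 ⇒ (4F/3) − (4F/2) + F = 2.
Multiply by 6: (8 − 12 + 6)F = 12, i.e. 2F = 12.
So F = 6, E = 4·6/2 = 12, V = 4·6/3 = 8.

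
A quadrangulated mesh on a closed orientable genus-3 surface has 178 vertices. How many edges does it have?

χ = 2 − 2·3 = -4, and every face is a square so 4F = 2E.
V − E + F = -4 with E = 4F/2 gives 178 − (4/2 − 1)·F = -4, so F = 182 and E = 364.

364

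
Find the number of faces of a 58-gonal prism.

A prism on an n-gon has two n-gon bases and n rectangular sides: V = 2·58 = 116, E = 3·58 = 174, F = 58 + 2 = 60.

60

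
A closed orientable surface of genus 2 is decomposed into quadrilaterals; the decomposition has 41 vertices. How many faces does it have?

χ = 2 − 2·2 = -2, and every face is a square so 4F = 2E.
V − E + F = -2 with E = 4F/2 gives 41 − (4/2 − 1)·F = -2, so F = 43 and E = 86.

43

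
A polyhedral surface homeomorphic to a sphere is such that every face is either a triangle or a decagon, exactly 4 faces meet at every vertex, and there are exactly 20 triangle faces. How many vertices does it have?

Let x be the number of decagons; then F = 20 + x.
Edge–face incidences: 2E = 3·20 + 10·x = 60 + 10x.
Every vertex has degree 4, so 4V = 2E.
Euler: V − E + F = 2 ⇒ (2E)/4 − E + (20 + x) = 2.
Multiply by 8: 2·(2E) − 4·(2E) + 8·(20 + x) = 16, i.e. 160 + 8x − 2·(60 + 10x) = 16.
Collecting terms: −12x + 40 = 16, so −12x = −24, so x = 2.
Then 2E = 60 + 10·2 = 80, so E = 40, V = 2E/4 = 20, F = 20 + 2 = 22.

20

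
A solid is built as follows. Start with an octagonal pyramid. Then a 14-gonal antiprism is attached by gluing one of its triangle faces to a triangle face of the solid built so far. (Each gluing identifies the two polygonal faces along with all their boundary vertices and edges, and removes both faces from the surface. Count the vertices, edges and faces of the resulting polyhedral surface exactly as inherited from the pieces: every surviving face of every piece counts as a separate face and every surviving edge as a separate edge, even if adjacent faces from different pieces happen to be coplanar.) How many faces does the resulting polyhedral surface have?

37

An octagonal pyramid: V=9, E=16, F=9.
Attach a 14-gonal antiprism (V=28, E=56, F=30) along a 3-gon: merge 3 vertices and 3 edges, delete both glued faces → V=34, E=69, F=37.
Check: V − E + F = 34 − 69 + 37 = 2.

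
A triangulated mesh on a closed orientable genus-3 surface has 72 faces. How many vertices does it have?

32

χ = 2 − 2·3 = -4, and every face is a triangle so 3F = 2E.
E = 3·72/2 = 108. Then V = -4 + E − F = -4 + 108 − 72 = 32.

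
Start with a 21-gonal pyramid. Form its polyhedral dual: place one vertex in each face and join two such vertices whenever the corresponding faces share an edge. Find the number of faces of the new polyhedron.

22

The base solid has V = 22, E = 42, F = 22.
The dual swaps V and F and preserves E: V′ = F = 22, E′ = E = 42, F′ = V = 22.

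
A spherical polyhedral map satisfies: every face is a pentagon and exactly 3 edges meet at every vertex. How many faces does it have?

Each face has 5 edges and each edge borders two faces, so 2E = 5F.
Each vertex has degree 3, so 3V = 2E and hence V = 5F/3.
Euler: V − E + F = 2 ⇒ (5F/3) − (5F/2) + F = 2.
Multiply by 6: (10 − 15 + 6)F = 12, i.e. 1F = 12.
So F = 12, E = 5·12/2 = 30, V = 5·12/3 = 20.

12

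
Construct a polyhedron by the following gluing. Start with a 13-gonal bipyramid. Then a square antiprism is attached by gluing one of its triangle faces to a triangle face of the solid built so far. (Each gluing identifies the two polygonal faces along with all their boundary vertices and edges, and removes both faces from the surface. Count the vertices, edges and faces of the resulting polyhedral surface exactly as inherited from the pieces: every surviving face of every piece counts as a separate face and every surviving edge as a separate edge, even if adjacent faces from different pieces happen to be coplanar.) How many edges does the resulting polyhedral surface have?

A 13-gonal bipyramid: V=15, E=39, F=26.
Attach a square antiprism (V=8, E=16, F=10) along a 3-gon: merge 3 vertices and 3 edges, delete both glued faces → V=20, E=52, F=34.
Check: V − E + F = 20 − 52 + 34 = 2.

52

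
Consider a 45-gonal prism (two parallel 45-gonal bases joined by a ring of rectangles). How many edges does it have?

135

A prism on an n-gon has two n-gon bases and n rectangular sides: V = 2·45 = 90, E = 3·45 = 135, F = 45 + 2 = 47.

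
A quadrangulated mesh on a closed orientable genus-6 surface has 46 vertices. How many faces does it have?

χ = 2 − 2·6 = -10, and every face is a square so 4F = 2E.
V − E + F = -10 with E = 4F/2 gives 46 − (4/2 − 1)·F = -10, so F = 56 and E = 112.

56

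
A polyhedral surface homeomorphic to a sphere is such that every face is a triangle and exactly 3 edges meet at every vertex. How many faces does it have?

4

Each face has 3 edges and each edge borders two faces, so 2E = 3F.
Each vertex has degree 3, so 3V = 2E and hence V = 3F/3.
Euler: V − E + F = 2 ⇒ (3F/3) − (3F/2) + F = 2.
Multiply by 6: (6 − 9 + 6)F = 12, i.e. 3F = 12.
So F = 4, E = 3·4/2 = 6, V = 3·4/3 = 4.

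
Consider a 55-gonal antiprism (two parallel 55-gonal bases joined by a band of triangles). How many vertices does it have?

An antiprism on an n-gon has two n-gon caps and 2n triangles: V = 2·55 = 110, E = 4·55 = 220, F = 2·55 + 2 = 112.

110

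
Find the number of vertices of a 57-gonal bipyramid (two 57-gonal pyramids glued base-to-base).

59

A bipyramid over an n-gon has 2n triangular faces and n + 2 vertices: V = 57 + 2 = 59, E = 3·57 = 171, F = 2·57 = 114.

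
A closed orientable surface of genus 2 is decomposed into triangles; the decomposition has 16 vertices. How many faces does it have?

χ = 2 − 2·2 = -2, and every face is a triangle so 3F = 2E.
V − E + F = -2 with E = 3F/2 gives 16 − (3/2 − 1)·F = -2, so F = 36 and E = 54.

36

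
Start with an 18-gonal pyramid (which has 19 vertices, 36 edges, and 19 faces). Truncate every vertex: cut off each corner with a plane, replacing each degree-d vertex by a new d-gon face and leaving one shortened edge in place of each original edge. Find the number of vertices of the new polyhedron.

Truncation replaces each original edge-end by a new vertex, so V′ = 2E = 72.
Each original edge survives, and each old vertex of degree d contributes d new edges; summing degrees gives Σd = 2E, so E′ = E + 2E = 3E = 108.
Each original face survives and each original vertex becomes one new face: F′ = F + V = 38.

72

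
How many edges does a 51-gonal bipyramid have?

A bipyramid over an n-gon has 2n triangular faces and n + 2 vertices: V = 51 + 2 = 53, E = 3·51 = 153, F = 2·51 = 102.
Check: V − E + F = 53 − 153 + 102 = 2.

153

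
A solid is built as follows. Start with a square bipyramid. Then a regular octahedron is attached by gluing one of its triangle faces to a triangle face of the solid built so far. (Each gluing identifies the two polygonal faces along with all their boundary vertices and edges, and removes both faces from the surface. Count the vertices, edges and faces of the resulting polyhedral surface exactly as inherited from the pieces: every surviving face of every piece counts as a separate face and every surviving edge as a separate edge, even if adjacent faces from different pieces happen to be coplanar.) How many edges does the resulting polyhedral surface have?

A square bipyramid: V=6, E=12, F=8.
Attach a regular octahedron (V=6, E=12, F=8) along a 3-gon: merge 3 vertices and 3 edges, delete both glued faces → V=9, E=21, F=14.
Check: V − E + F = 9 − 21 + 14 = 2.

21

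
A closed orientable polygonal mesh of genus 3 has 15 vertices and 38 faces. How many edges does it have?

For a closed orientable surface of genus 3, χ = 2 − 2·3 = -4.
E = V + F − (-4) = 15 + 38 − (-4) = 57.

57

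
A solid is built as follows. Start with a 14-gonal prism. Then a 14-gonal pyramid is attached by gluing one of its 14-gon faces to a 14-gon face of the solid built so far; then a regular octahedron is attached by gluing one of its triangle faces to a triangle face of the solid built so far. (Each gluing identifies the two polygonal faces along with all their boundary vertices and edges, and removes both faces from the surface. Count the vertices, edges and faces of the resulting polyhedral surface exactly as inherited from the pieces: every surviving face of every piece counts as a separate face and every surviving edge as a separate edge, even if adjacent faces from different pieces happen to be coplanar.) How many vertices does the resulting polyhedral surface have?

32

A 14-gonal prism: V=28, E=42, F=16.
Attach a 14-gonal pyramid (V=15, E=28, F=15) along a 14-gon: merge 14 vertices and 14 edges, delete both glued faces → V=29, E=56, F=29.
Attach a regular octahedron (V=6, E=12, F=8) along a 3-gon: merge 3 vertices and 3 edges, delete both glued faces → V=32, E=65, F=35.
Check: V − E + F = 32 − 65 + 35 = 2.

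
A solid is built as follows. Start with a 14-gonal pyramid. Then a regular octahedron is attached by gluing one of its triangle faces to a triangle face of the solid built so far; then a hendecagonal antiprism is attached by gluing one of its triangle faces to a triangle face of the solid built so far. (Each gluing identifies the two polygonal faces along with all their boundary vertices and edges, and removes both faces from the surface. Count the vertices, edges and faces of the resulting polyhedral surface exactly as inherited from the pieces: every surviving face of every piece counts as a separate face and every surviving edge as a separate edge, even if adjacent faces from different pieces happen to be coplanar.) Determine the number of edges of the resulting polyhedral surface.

78

A 14-gonal pyramid: V=15, E=28, F=15.
Attach a regular octahedron (V=6, E=12, F=8) along a 3-gon: merge 3 vertices and 3 edges, delete both glued faces → V=18, E=37, F=21.
Attach a hendecagonal antiprism (V=22, E=44, F=24) along a 3-gon: merge 3 vertices and 3 edges, delete both glued faces → V=37, E=78, F=43.
Check: V − E + F = 37 − 78 + 43 = 2.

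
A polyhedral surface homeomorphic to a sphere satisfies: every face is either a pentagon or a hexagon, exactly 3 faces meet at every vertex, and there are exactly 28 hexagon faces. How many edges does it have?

Let x be the number of pentagons; then F = 28 + x.
Edge–face incidences: 2E = 6·28 + 5·x = 168 + 5x.
Every vertex has degree 3, so 3V = 2E.
Euler: V − E + F = 2 ⇒ (2E)/3 − E + (28 + x) = 2.
Multiply by 6: 2·(2E) − 3·(2E) + 6·(28 + x) = 12, i.e. 168 + 6x − (168 + 5x) = 12.
Collecting terms: x = 12.
Then 2E = 168 + 5·12 = 228, so E = 114, V = 2E/3 = 76, F = 28 + 12 = 40.

114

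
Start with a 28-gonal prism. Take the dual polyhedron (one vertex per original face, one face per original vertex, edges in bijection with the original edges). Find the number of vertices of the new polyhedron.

The base solid has V = 56, E = 84, F = 30.
The dual swaps V and F and preserves E: V′ = F = 30, E′ = E = 84, F′ = V = 56.

30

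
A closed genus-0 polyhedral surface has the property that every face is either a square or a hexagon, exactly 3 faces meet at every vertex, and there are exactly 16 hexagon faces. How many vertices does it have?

Let x be the number of squares; then F = 16 + x.
Edge–face incidences: 2E = 6·16 + 4·x = 96 + 4x.
Every vertex has degree 3, so 3V = 2E.
Euler: V − E + F = 2 ⇒ (2E)/3 − E + (16 + x) = 2.
Multiply by 6: 2·(2E) − 3·(2E) + 6·(16 + x) = 12, i.e. 96 + 6x − (96 + 4x) = 12.
Collecting terms: 2x = 12, so x = 6.
Then 2E = 96 + 4·6 = 120, so E = 60, V = 2E/3 = 40, F = 16 + 6 = 22.

40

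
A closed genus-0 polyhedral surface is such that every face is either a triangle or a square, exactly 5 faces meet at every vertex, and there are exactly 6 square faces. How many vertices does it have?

24

Let x be the number of triangles; then F = 6 + x.
Edge–face incidences: 2E = 4·6 + 3·x = 24 + 3x.
Every vertex has degree 5, so 5V = 2E.
Euler: V − E + F = 2 ⇒ (2E)/5 − E + (6 + x) = 2.
Multiply by 10: 2·(2E) − 5·(2E) + 10·(6 + x) = 20, i.e. 60 + 10x − 3·(24 + 3x) = 20.
Collecting terms: x − 12 = 20, so x = 32.
Then 2E = 24 + 3·32 = 120, so E = 60, V = 2E/5 = 24, F = 6 + 32 = 38.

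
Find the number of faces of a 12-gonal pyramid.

A pyramid on an n-gon base has one n-gon and n triangles: V = 12 + 1 = 13, E = 2·12 = 24, F = 12 + 1 = 13.

13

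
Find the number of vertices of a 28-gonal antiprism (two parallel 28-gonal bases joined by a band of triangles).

An antiprism on an n-gon has two n-gon caps and 2n triangles: V = 2·28 = 56, E = 4·28 = 112, F = 2·28 + 2 = 58.

56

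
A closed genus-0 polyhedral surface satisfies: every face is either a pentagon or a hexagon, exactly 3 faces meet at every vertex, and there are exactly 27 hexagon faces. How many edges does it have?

Let x be the number of pentagons; then F = 27 + x.
Edge–face incidences: 2E = 6·27 + 5·x = 162 + 5x.
Every vertex has degree 3, so 3V = 2E.
Euler: V − E + F = 2 ⇒ (2E)/3 − E + (27 + x) = 2.
Multiply by 6: 2·(2E) − 3·(2E) + 6·(27 + x) = 12, i.e. 162 + 6x − (162 + 5x) = 12.
Collecting terms: x = 12.
Then 2E = 162 + 5·12 = 222, so E = 111, V = 2E/3 = 74, F = 27 + 12 = 39.

111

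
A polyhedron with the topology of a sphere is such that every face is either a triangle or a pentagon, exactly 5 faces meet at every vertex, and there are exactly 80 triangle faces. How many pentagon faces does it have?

12

Let x be the number of pentagons; then F = 80 + x.
Edge–face incidences: 2E = 3·80 + 5·x = 240 + 5x.
Every vertex has degree 5, so 5V = 2E.
Euler: V − E + F = 2 ⇒ (2E)/5 − E + (80 + x) = 2.
Multiply by 10: 2·(2E) − 5·(2E) + 10·(80 + x) = 20, i.e. 800 + 10x − 3·(240 + 5x) = 20.
Collecting terms: −5x + 80 = 20, so −5x = −60, so x = 12.
Then 2E = 240 + 5·12 = 300, so E = 150, V = 2E/5 = 60, F = 80 + 12 = 92.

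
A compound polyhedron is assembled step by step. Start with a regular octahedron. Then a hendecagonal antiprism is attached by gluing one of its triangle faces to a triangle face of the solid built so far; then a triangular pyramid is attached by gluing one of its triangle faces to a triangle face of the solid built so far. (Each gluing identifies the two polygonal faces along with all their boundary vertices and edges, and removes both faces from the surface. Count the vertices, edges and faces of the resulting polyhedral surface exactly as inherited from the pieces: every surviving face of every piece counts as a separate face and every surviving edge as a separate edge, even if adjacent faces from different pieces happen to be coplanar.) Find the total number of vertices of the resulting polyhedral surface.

A regular octahedron: V=6, E=12, F=8.
Attach a hendecagonal antiprism (V=22, E=44, F=24) along a 3-gon: merge 3 vertices and 3 edges, delete both glued faces → V=25, E=53, F=30.
Attach a triangular pyramid (V=4, E=6, F=4) along a 3-gon: merge 3 vertices and 3 edges, delete both glued faces → V=26, E=56, F=32.
Check: V − E + F = 26 − 56 + 32 = 2.

26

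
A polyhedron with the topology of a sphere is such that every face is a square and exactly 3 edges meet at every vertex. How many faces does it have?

Each face has 4 edges and each edge borders two faces, so 2E = 4F.
Each vertex has degree 3, so 3V = 2E and hence V = 4F/3.
Euler: V − E + F = 2 ⇒ (4F/3) − (4F/2) + F = 2.
Multiply by 6: (8 − 12 + 6)F = 12, i.e. 2F = 12.
So F = 6, E = 4·6/2 = 12, V = 4·6/3 = 8.

6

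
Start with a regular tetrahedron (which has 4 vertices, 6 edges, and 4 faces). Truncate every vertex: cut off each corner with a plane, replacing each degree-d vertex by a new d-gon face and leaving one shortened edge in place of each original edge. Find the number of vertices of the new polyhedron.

12

Truncation replaces each original edge-end by a new vertex, so V′ = 2E = 12.
Each original edge survives, and each old vertex of degree d contributes d new edges; summing degrees gives Σd = 2E, so E′ = E + 2E = 3E = 18.
Each original face survives and each original vertex becomes one new face: F′ = F + V = 8.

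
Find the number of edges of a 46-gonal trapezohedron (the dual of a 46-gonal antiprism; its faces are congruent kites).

184

The n-trapezohedron (dual of the n-antiprism) has V = 2·46 + 2 = 94, E = 4·46 = 184, F = 2·46 = 92.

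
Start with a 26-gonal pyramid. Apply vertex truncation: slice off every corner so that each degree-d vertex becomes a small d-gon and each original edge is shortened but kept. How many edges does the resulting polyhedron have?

The base solid has V = 27, E = 52, F = 27.
Truncation replaces each original edge-end by a new vertex, so V′ = 2E = 104.
Each original edge survives, and each old vertex of degree d contributes d new edges; summing degrees gives Σd = 2E, so E′ = E + 2E = 3E = 156.
Each original face survives and each original vertex becomes one new face: F′ = F + V = 54.

156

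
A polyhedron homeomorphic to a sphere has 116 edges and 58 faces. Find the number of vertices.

Here V − E + F = 2.
V = 2 + E − F = 2 + 116 − 58 = 60.

60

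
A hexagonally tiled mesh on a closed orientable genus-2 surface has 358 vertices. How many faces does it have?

180

χ = 2 − 2·2 = -2, and every face is a hexagon so 6F = 2E.
V − E + F = -2 with E = 6F/2 gives 358 − (6/2 − 1)·F = -2, so F = 180 and E = 540.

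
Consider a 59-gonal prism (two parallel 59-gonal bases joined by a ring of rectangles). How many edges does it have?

177

A prism on an n-gon has two n-gon bases and n rectangular sides: V = 2·59 = 118, E = 3·59 = 177, F = 59 + 2 = 61.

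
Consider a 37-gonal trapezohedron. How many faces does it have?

The n-trapezohedron (dual of the n-antiprism) has V = 2·37 + 2 = 76, E = 4·37 = 148, F = 2·37 = 74.

74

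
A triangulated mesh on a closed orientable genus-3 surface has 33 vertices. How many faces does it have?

χ = 2 − 2·3 = -4, and every face is a triangle so 3F = 2E.
V − E + F = -4 with E = 3F/2 gives 33 − (3/2 − 1)·F = -4, so F = 74 and E = 111.

74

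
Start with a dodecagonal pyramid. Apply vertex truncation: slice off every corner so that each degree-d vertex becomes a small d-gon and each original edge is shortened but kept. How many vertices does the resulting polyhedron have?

48

The base solid has V = 13, E = 24, F = 13.
Truncation replaces each original edge-end by a new vertex, so V′ = 2E = 48.
Each original edge survives, and each old vertex of degree d contributes d new edges; summing degrees gives Σd = 2E, so E′ = E + 2E = 3E = 72.
Each original face survives and each original vertex becomes one new face: F′ = F + V = 26.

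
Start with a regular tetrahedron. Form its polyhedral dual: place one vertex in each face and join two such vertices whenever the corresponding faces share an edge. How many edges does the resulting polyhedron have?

6

The base solid has V = 4, E = 6, F = 4.
The dual swaps V and F and preserves E: V′ = F = 4, E′ = E = 6, F′ = V = 4.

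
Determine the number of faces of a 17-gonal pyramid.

A pyramid on an n-gon base has one n-gon and n triangles: V = 17 + 1 = 18, E = 2·17 = 34, F = 17 + 1 = 18.
Check: V − E + F = 18 − 34 + 18 = 2.

18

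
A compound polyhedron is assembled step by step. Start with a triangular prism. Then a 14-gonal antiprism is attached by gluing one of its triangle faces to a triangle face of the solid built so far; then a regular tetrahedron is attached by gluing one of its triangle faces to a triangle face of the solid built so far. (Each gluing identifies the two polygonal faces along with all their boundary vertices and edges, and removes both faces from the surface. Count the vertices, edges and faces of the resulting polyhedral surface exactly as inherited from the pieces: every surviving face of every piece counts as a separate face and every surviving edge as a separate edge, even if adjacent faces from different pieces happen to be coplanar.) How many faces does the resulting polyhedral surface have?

A triangular prism: V=6, E=9, F=5.
Attach a 14-gonal antiprism (V=28, E=56, F=30) along a 3-gon: merge 3 vertices and 3 edges, delete both glued faces → V=31, E=62, F=33.
Attach a regular tetrahedron (V=4, E=6, F=4) along a 3-gon: merge 3 vertices and 3 edges, delete both glued faces → V=32, E=65, F=35.
Check: V − E + F = 32 − 65 + 35 = 2.

35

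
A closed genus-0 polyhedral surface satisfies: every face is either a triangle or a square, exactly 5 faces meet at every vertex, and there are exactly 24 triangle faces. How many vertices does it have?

16

Let x be the number of squares; then F = 24 + x.
Edge–face incidences: 2E = 3·24 + 4·x = 72 + 4x.
Every vertex has degree 5, so 5V = 2E.
Euler: V − E + F = 2 ⇒ (2E)/5 − E + (24 + x) = 2.
Multiply by 10: 2·(2E) − 5·(2E) + 10·(24 + x) = 20, i.e. 240 + 10x − 3·(72 + 4x) = 20.
Collecting terms: −2x + 24 = 20, so −2x = −4, so x = 2.
Then 2E = 72 + 4·2 = 80, so E = 40, V = 2E/5 = 16, F = 24 + 2 = 26.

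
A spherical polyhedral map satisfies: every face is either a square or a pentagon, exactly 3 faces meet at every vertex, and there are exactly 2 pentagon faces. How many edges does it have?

Let x be the number of squares; then F = 2 + x.
Edge–face incidences: 2E = 5·2 + 4·x = 10 + 4x.
Every vertex has degree 3, so 3V = 2E.
Euler: V − E + F = 2 ⇒ (2E)/3 − E + (2 + x) = 2.
Multiply by 6: 2·(2E) − 3·(2E) + 6·(2 + x) = 12, i.e. 12 + 6x − (10 + 4x) = 12.
Collecting terms: 2x + 2 = 12, so 2x = 10, so x = 5.
Then 2E = 10 + 4·5 = 30, so E = 15, V = 2E/3 = 10, F = 2 + 5 = 7.

15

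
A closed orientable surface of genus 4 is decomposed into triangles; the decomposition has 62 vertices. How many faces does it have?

χ = 2 − 2·4 = -6, and every face is a triangle so 3F = 2E.
V − E + F = -6 with E = 3F/2 gives 62 − (3/2 − 1)·F = -6, so F = 136 and E = 204.

136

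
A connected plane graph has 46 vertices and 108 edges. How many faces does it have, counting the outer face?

Euler's formula for a connected plane graph: V − E + F = 2, so F = 2 − 46 + 108 = 64.

64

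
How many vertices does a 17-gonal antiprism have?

34

An antiprism on an n-gon has two n-gon caps and 2n triangles: V = 2·17 = 34, E = 4·17 = 68, F = 2·17 + 2 = 36.
Check: V − E + F = 34 − 68 + 36 = 2.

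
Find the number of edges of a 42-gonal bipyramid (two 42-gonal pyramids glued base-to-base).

126

A bipyramid over an n-gon has 2n triangular faces and n + 2 vertices: V = 42 + 2 = 44, E = 3·42 = 126, F = 2·42 = 84.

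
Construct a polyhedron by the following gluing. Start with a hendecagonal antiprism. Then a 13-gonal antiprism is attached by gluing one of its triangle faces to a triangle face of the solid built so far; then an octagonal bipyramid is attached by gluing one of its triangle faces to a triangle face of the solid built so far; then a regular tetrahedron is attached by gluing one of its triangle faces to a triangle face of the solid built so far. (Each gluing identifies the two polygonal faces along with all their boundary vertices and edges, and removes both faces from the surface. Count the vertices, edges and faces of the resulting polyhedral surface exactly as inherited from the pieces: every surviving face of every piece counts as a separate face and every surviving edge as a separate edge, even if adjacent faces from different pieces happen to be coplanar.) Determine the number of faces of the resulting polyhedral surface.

A hendecagonal antiprism: V=22, E=44, F=24.
Attach a 13-gonal antiprism (V=26, E=52, F=28) along a 3-gon: merge 3 vertices and 3 edges, delete both glued faces → V=45, E=93, F=50.
Attach an octagonal bipyramid (V=10, E=24, F=16) along a 3-gon: merge 3 vertices and 3 edges, delete both glued faces → V=52, E=114, F=64.
Attach a regular tetrahedron (V=4, E=6, F=4) along a 3-gon: merge 3 vertices and 3 edges, delete both glued faces → V=53, E=117, F=66.
Check: V − E + F = 53 − 117 + 66 = 2.

66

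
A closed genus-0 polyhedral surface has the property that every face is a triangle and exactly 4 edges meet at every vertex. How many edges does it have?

Each face has 3 edges and each edge borders two faces, so 2E = 3F.
Each vertex has degree 4, so 4V = 2E and hence V = 3F/4.
Euler: V − E + F = 2 ⇒ (3F/4) − (3F/2) + F = 2.
Multiply by 8: (6 − 12 + 8)F = 16, i.e. 2F = 16.
So F = 8, E = 3·8/2 = 12, V = 3·8/4 = 6.

12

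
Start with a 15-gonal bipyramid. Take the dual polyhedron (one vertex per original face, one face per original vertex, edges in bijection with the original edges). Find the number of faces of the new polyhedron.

The base solid has V = 17, E = 45, F = 30.
The dual swaps V and F and preserves E: V′ = F = 30, E′ = E = 45, F′ = V = 17.

17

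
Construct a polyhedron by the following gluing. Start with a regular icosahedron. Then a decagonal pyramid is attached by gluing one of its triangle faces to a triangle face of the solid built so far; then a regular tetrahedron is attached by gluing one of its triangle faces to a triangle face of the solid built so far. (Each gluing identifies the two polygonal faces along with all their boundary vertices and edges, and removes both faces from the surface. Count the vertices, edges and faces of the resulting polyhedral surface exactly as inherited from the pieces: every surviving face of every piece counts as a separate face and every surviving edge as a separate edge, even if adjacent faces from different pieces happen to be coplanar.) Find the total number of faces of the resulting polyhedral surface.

A regular icosahedron: V=12, E=30, F=20.
Attach a decagonal pyramid (V=11, E=20, F=11) along a 3-gon: merge 3 vertices and 3 edges, delete both glued faces → V=20, E=47, F=29.
Attach a regular tetrahedron (V=4, E=6, F=4) along a 3-gon: merge 3 vertices and 3 edges, delete both glued faces → V=21, E=50, F=31.
Check: V − E + F = 21 − 50 + 31 = 2.

31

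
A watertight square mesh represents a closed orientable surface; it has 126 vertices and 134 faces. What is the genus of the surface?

5

Every face is a square, so 2E = 4·134 = 536, giving E = 268.
χ = V − E + F = 126 − 268 + 134 = -8.
For a closed orientable surface χ = 2 − 2g, so g = (2 − (-8))/2 = 5.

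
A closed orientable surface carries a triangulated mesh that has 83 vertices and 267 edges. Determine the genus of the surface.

4

Every face is a triangle and each edge borders two faces, so 3F = 2·267, giving F = 178.
χ = V − E + F = 83 − 267 + 178 = -6.
For a closed orientable surface χ = 2 − 2g, so g = (2 − (-6))/2 = 4.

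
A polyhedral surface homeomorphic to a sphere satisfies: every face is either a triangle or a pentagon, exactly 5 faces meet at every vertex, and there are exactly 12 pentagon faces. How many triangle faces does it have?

Let x be the number of triangles; then F = 12 + x.
Edge–face incidences: 2E = 5·12 + 3·x = 60 + 3x.
Every vertex has degree 5, so 5V = 2E.
Euler: V − E + F = 2 ⇒ (2E)/5 − E + (12 + x) = 2.
Multiply by 10: 2·(2E) − 5·(2E) + 10·(12 + x) = 20, i.e. 120 + 10x − 3·(60 + 3x) = 20.
Collecting terms: x − 60 = 20, so x = 80.
Then 2E = 60 + 3·80 = 300, so E = 150, V = 2E/5 = 60, F = 12 + 80 = 92.

80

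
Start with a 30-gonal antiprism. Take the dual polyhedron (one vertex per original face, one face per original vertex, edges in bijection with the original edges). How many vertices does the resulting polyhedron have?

The base solid has V = 60, E = 120, F = 62.
The dual swaps V and F and preserves E: V′ = F = 62, E′ = E = 120, F′ = V = 60.

62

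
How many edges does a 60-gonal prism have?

180

A prism on an n-gon has two n-gon bases and n rectangular sides: V = 2·60 = 120, E = 3·60 = 180, F = 60 + 2 = 62.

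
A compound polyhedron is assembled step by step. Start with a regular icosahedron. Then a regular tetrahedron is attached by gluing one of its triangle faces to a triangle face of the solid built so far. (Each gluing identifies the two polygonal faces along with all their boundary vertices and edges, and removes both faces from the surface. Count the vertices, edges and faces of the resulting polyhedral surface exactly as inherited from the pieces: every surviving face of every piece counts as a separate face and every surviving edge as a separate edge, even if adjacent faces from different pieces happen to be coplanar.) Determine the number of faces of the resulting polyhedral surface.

A regular icosahedron: V=12, E=30, F=20.
Attach a regular tetrahedron (V=4, E=6, F=4) along a 3-gon: merge 3 vertices and 3 edges, delete both glued faces → V=13, E=33, F=22.
Check: V − E + F = 13 − 33 + 22 = 2.

22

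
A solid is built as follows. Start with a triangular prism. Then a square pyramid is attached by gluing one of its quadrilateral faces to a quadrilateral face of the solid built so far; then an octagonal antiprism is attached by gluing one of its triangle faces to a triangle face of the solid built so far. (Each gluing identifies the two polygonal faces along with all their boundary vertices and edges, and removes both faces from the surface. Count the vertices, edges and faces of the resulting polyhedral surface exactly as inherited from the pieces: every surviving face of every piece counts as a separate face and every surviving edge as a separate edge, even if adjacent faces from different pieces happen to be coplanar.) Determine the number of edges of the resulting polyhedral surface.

A triangular prism: V=6, E=9, F=5.
Attach a square pyramid (V=5, E=8, F=5) along a 4-gon: merge 4 vertices and 4 edges, delete both glued faces → V=7, E=13, F=8.
Attach an octagonal antiprism (V=16, E=32, F=18) along a 3-gon: merge 3 vertices and 3 edges, delete both glued faces → V=20, E=42, F=24.
Check: V − E + F = 20 − 42 + 24 = 2.

42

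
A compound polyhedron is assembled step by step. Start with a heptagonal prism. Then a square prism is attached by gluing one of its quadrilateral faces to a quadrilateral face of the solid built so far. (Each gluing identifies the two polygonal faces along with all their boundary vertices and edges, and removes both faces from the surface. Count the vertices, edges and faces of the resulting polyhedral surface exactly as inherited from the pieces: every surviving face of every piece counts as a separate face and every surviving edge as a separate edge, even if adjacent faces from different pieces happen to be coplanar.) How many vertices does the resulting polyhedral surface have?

A heptagonal prism: V=14, E=21, F=9.
Attach a square prism (V=8, E=12, F=6) along a 4-gon: merge 4 vertices and 4 edges, delete both glued faces → V=18, E=29, F=13.
Check: V − E + F = 18 − 29 + 13 = 2.

18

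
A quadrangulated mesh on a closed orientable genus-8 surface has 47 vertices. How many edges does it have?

χ = 2 − 2·8 = -14, and every face is a square so 4F = 2E.
V − E + F = -14 with E = 4F/2 gives 47 − (4/2 − 1)·F = -14, so F = 61 and E = 122.

122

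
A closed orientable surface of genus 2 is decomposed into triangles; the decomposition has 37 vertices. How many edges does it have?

χ = 2 − 2·2 = -2, and every face is a triangle so 3F = 2E.
V − E + F = -2 with E = 3F/2 gives 37 − (3/2 − 1)·F = -2, so F = 78 and E = 117.

117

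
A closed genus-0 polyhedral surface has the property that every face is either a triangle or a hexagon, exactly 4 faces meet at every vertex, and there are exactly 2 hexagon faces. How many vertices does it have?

Let x be the number of triangles; then F = 2 + x.
Edge–face incidences: 2E = 6·2 + 3·x = 12 + 3x.
Every vertex has degree 4, so 4V = 2E.
Euler: V − E + F = 2 ⇒ (2E)/4 − E + (2 + x) = 2.
Multiply by 8: 2·(2E) − 4·(2E) + 8·(2 + x) = 16, i.e. 16 + 8x − 2·(12 + 3x) = 16.
Collecting terms: 2x − 8 = 16, so 2x = 24, so x = 12.
Then 2E = 12 + 3·12 = 48, so E = 24, V = 2E/4 = 12, F = 2 + 12 = 14.

12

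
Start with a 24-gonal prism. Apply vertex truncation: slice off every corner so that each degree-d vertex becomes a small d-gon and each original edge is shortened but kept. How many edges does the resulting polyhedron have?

216

The base solid has V = 48, E = 72, F = 26.
Truncation replaces each original edge-end by a new vertex, so V′ = 2E = 144.
Each original edge survives, and each old vertex of degree d contributes d new edges; summing degrees gives Σd = 2E, so E′ = E + 2E = 3E = 216.
Each original face survives and each original vertex becomes one new face: F′ = F + V = 74.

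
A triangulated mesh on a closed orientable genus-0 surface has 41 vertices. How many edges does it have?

117

χ = 2 − 2·0 = 2, and every face is a triangle so 3F = 2E.
V − E + F = 2 with E = 3F/2 gives 41 − (3/2 − 1)·F = 2, so F = 78 and E = 117.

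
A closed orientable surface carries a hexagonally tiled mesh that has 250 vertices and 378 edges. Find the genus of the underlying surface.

2

Every face is a hexagon and each edge borders two faces, so 6F = 2·378, giving F = 126.
χ = V − E + F = 250 − 378 + 126 = -2.
For a closed orientable surface χ = 2 − 2g, so g = (2 − (-2))/2 = 2.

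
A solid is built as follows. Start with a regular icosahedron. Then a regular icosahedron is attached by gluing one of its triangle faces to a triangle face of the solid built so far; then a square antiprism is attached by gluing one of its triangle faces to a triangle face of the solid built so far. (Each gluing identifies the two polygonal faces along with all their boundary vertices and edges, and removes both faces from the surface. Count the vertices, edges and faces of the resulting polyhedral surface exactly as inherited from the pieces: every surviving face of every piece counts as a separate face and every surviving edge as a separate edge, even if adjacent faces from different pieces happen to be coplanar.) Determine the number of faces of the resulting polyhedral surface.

46

A regular icosahedron: V=12, E=30, F=20.
Attach a regular icosahedron (V=12, E=30, F=20) along a 3-gon: merge 3 vertices and 3 edges, delete both glued faces → V=21, E=57, F=38.
Attach a square antiprism (V=8, E=16, F=10) along a 3-gon: merge 3 vertices and 3 edges, delete both glued faces → V=26, E=70, F=46.
Check: V − E + F = 26 − 70 + 46 = 2.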